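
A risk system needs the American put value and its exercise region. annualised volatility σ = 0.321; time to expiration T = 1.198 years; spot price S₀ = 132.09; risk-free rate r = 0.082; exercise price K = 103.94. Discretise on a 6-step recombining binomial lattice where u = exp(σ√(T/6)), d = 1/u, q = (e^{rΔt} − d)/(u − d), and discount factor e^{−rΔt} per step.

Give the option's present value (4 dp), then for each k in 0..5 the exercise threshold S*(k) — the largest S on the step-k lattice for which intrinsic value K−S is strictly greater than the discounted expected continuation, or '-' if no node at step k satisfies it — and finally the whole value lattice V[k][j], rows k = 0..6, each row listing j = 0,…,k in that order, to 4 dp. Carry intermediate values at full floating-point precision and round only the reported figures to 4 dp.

Δt=0.19967  u=1.15423  d=0.86638  q=0.52155  discount=0.98376
step 6 (expiry): payoffs max(K−S,0) = 48.0789 29.5189 4.7922 0.0000 0.0000 0.0000 0.0000
step 5: (k=5,j=0): S=64.4767, (K−S)⁺=39.4633, hold=37.7754 ⇒ V=39.4633 exercise | (k=5,j=1): S=85.8993, (K−S)⁺=18.0407, hold=16.3528 ⇒ V=18.0407 exercise | (k=5,j=2): S=114.4397, (K−S)⁺=0.0000, hold=2.2556 ⇒ V=2.2556 continue | (k=5,j=3): S=152.4626, (K−S)⁺=0.0000, hold=0.0000 ⇒ V=0.0000 continue | (k=5,j=4): S=203.1188, (K−S)⁺=0.0000, hold=0.0000 ⇒ V=0.0000 continue | (k=5,j=5): S=270.6057, (K−S)⁺=0.0000, hold=0.0000 ⇒ V=0.0000 continue  boundary S*=85.8993
step 4: (k=4,j=0): S=74.4211, (K−S)⁺=29.5189, hold=27.8309 ⇒ V=29.5189 exercise | (k=4,j=1): S=99.1478, (K−S)⁺=4.7922, hold=9.6487 ⇒ V=9.6487 continue | (k=4,j=2): S=132.0900, (K−S)⁺=0.0000, hold=1.0617 ⇒ V=1.0617 continue | (k=4,j=3): S=175.9773, (K−S)⁺=0.0000, hold=0.0000 ⇒ V=0.0000 continue | (k=4,j=4): S=234.4464, (K−S)⁺=0.0000, hold=0.0000 ⇒ V=0.0000 continue  boundary S*=74.4211
step 3: (k=3,j=0): S=85.8993, (K−S)⁺=18.0407, hold=18.8445 ⇒ V=18.8445 continue | (k=3,j=1): S=114.4397, (K−S)⁺=0.0000, hold=5.0862 ⇒ V=5.0862 continue | (k=3,j=2): S=152.4626, (K−S)⁺=0.0000, hold=0.4997 ⇒ V=0.4997 continue | (k=3,j=3): S=203.1188, (K−S)⁺=0.0000, hold=0.0000 ⇒ V=0.0000 continue  boundary S*=-
step 2: (k=2,j=0): S=99.1478, (K−S)⁺=4.7922, hold=11.4794 ⇒ V=11.4794 continue | (k=2,j=1): S=132.0900, (K−S)⁺=0.0000, hold=2.6504 ⇒ V=2.6504 continue | (k=2,j=2): S=175.9773, (K−S)⁺=0.0000, hold=0.2352 ⇒ V=0.2352 continue  boundary S*=-
step 1: (k=1,j=0): S=114.4397, (K−S)⁺=0.0000, hold=6.7630 ⇒ V=6.7630 continue | (k=1,j=1): S=152.4626, (K−S)⁺=0.0000, hold=1.3682 ⇒ V=1.3682 continue  boundary S*=-
step 0: (k=0,j=0): S=132.0900, (K−S)⁺=0.0000, hold=3.8852 ⇒ V=3.8852 continue  boundary S*=-

price = 3.8852
boundary = - - - - 74.4211 85.8993
tree:
3.8852
6.7630 1.3682
11.4794 2.6504 0.2352
18.8445 5.0862 0.4997 0.0000
29.5189 9.6487 1.0617 0.0000 0.0000
39.4633 18.0407 2.2556 0.0000 0.0000 0.0000
48.0789 29.5189 4.7922 0.0000 0.0000 0.0000 0.0000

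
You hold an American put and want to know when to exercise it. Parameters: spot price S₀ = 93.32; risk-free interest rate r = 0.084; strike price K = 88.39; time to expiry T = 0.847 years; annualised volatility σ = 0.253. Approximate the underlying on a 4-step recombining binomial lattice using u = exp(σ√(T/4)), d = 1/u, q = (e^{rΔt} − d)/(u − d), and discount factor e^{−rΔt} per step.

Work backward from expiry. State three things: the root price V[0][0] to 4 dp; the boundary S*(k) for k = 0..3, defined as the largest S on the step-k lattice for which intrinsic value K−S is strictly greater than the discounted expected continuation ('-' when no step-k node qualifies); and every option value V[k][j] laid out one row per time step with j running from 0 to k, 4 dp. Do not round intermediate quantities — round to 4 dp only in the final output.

params: Δt=0.21175 u=1.12347 d=0.89010 q=0.54783 e^(-rΔt)=0.98237
t_4 payoffs: 29.8126 14.4546 0.0000 0.0000 0.0000
t_3: node(3,0) S=65.8099 payoff=22.5801 vs cont=21.0218 → 22.5801 [stop]  node(3,1) S=83.0642 payoff=5.3258 vs cont=6.4207 → 6.4207 [wait]  node(3,2) S=104.8421 payoff=0.0000 vs cont=0.0000 → 0.0000 [wait]  node(3,3) S=132.3299 payoff=0.0000 vs cont=0.0000 → 0.0000 [wait]  ⇒ S*(3)=65.8099
t_2: node(2,0) S=73.9354 payoff=14.4546 vs cont=13.4855 → 14.4546 [stop]  node(2,1) S=93.3200 payoff=0.0000 vs cont=2.8521 → 2.8521 [wait]  node(2,2) S=117.7869 payoff=0.0000 vs cont=0.0000 → 0.0000 [wait]  ⇒ S*(2)=73.9354
t_1: node(1,0) S=83.0642 payoff=5.3258 vs cont=7.9556 → 7.9556 [wait]  node(1,1) S=104.8421 payoff=0.0000 vs cont=1.2669 → 1.2669 [wait]  ⇒ S*(1)=-
t_0: node(0,0) S=93.3200 payoff=0.0000 vs cont=4.2157 → 4.2157 [wait]  ⇒ S*(0)=-

price = 4.2157
boundary = - - 73.9354 65.8099
tree:
4.2157
7.9556 1.2669
14.4546 2.8521 0.0000
22.5801 6.4207 0.0000 0.0000
29.8126 14.4546 0.0000 0.0000 0.0000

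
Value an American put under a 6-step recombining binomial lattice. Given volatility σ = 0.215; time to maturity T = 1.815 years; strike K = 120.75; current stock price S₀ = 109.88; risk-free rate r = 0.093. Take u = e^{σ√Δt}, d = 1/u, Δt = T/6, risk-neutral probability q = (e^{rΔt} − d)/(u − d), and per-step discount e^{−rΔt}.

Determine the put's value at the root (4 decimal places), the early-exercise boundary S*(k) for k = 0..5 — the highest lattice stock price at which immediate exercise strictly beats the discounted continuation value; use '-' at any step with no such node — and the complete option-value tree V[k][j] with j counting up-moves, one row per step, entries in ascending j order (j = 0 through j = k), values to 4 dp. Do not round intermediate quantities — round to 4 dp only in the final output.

price = 12.9110
boundary = - 97.6255 86.7377 97.6255 86.7377 97.6255
tree:
12.9110
23.1245 6.4614
34.0123 12.4369 2.6352
43.6858 23.1245 5.6360 0.6843
52.2805 34.0123 11.6833 1.7203 0.0000
59.9166 43.6858 23.1245 4.3243 0.0000 0.0000
66.7011 52.2805 34.0123 10.8700 0.0000 0.0000 0.0000

Δt=0.30250, u=1.12553, d=0.88847, q=0.59083, disc=e^(-rΔt)=0.97226
k=6 terminal: V=max(K-S,0) → 66.7011 52.2805 34.0123 10.8700 0.0000 0.0000 0.0000
k=5: j=0 S=60.8334 intr=59.9166 cont=56.5669 V=59.9166[EX]; j=1 S=77.0642 intr=43.6858 cont=40.3361 V=43.6858[EX]; j=2 S=97.6255 intr=23.1245 cont=19.7748 V=23.1245[EX]; j=3 S=123.6727 intr=0.0000 cont=4.3243 V=4.3243[hold]; j=4 S=156.6696 intr=0.0000 cont=0.0000 V=0.0000[hold]; j=5 S=198.4702 intr=0.0000 cont=0.0000 V=0.0000[hold]  S*(5)=97.6255
k=4: j=0 S=68.4695 intr=52.2805 cont=48.9308 V=52.2805[EX]; j=1 S=86.7377 intr=34.0123 cont=30.6626 V=34.0123[EX]; j=2 S=109.8800 intr=10.8700 cont=11.6833 V=11.6833[hold]; j=3 S=139.1968 intr=0.0000 cont=1.7203 V=1.7203[hold]; j=4 S=176.3356 intr=0.0000 cont=0.0000 V=0.0000[hold]  S*(4)=86.7377
k=3: j=0 S=77.0642 intr=43.6858 cont=40.3361 V=43.6858[EX]; j=1 S=97.6255 intr=23.1245 cont=20.2420 V=23.1245[EX]; j=2 S=123.6727 intr=0.0000 cont=5.6360 V=5.6360[hold]; j=3 S=156.6696 intr=0.0000 cont=0.6843 V=0.6843[hold]  S*(3)=97.6255
k=2: j=0 S=86.7377 intr=34.0123 cont=30.6626 V=34.0123[EX]; j=1 S=109.8800 intr=10.8700 cont=12.4369 V=12.4369[hold]; j=2 S=139.1968 intr=0.0000 cont=2.6352 V=2.6352[hold]  S*(2)=86.7377
k=1: j=0 S=97.6255 intr=23.1245 cont=20.6749 V=23.1245[EX]; j=1 S=123.6727 intr=0.0000 cont=6.4614 V=6.4614[hold]  S*(1)=97.6255
k=0: j=0 S=109.8800 intr=10.8700 cont=12.9110 V=12.9110[hold]  S*(0)=-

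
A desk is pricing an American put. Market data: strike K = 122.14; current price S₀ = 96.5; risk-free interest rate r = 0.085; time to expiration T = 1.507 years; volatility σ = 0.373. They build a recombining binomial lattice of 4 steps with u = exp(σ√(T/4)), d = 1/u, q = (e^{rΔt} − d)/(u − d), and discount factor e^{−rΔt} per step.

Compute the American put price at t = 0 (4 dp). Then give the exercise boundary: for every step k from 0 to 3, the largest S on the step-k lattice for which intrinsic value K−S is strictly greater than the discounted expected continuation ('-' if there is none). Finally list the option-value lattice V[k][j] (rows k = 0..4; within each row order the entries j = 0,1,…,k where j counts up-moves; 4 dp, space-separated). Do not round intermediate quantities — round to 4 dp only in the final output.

price = 29.2132
boundary = - 76.7533 61.0473 76.7533
tree:
29.2132
45.3867 15.7392
61.0927 27.3943 5.6929
73.5848 45.3867 12.0816 0.0000
83.5206 61.0927 25.6400 0.0000 0.0000

Δt=0.37675, u=1.25728, d=0.79537, q=0.51346, disc=e^(-rΔt)=0.96848
k=4 terminal: V=max(K-S,0) → 83.5206 61.0927 25.6400 0.0000 0.0000
k=3: j=0 S=48.5552 intr=73.5848 cont=69.7354 V=73.5848[EX]; j=1 S=76.7533 intr=45.3867 cont=41.5373 V=45.3867[EX]; j=2 S=121.3271 intr=0.8129 cont=12.0816 V=12.0816[hold]; j=3 S=191.7869 intr=0.0000 cont=0.0000 V=0.0000[hold]  S*(3)=76.7533
k=2: j=0 S=61.0473 intr=61.0927 cont=57.2433 V=61.0927[EX]; j=1 S=96.5000 intr=25.6400 cont=27.3943 V=27.3943[hold]; j=2 S=152.5416 intr=0.0000 cont=5.6929 V=5.6929[hold]  S*(2)=61.0473
k=1: j=0 S=76.7533 intr=45.3867 cont=42.4097 V=45.3867[EX]; j=1 S=121.3271 intr=0.8129 cont=15.7392 V=15.7392[hold]  S*(1)=76.7533
k=0: j=0 S=96.5000 intr=25.6400 cont=29.2132 V=29.2132[hold]  S*(0)=-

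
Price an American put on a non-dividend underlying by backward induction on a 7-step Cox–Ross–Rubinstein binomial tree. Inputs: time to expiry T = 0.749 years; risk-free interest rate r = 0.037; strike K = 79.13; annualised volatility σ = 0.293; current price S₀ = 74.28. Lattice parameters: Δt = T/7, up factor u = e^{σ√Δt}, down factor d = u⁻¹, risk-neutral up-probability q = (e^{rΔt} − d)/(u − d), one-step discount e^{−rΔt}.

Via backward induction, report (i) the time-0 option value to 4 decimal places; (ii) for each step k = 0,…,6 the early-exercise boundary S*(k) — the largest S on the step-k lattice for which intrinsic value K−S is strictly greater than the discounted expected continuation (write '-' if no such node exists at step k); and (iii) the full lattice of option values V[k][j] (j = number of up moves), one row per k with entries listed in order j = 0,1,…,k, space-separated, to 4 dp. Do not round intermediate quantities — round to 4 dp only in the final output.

price = 9.3543
boundary = - - - 55.7186 61.3231 55.7186 61.3231
tree:
9.3543
13.2012 5.5313
17.9561 8.4888 2.5790
23.4114 12.5722 4.4193 0.7350
28.5037 17.8069 7.3688 1.4661 0.0000
33.1306 23.4114 11.8131 2.9247 0.0000 0.0000
37.3347 28.5037 17.8069 5.8344 0.0000 0.0000 0.0000
41.1545 33.1306 23.4114 11.6387 0.0000 0.0000 0.0000 0.0000

Δt=0.10700  u=1.10059  d=0.90861  q=0.49672  discount=0.99605
step 7 (expiry): payoffs max(K−S,0) = 41.1545 33.1306 23.4114 11.6387 0.0000 0.0000 0.0000 0.0000
step 6: (k=6,j=0): S=41.7953, (K−S)⁺=37.3347, hold=37.0220 ⇒ V=37.3347 exercise | (k=6,j=1): S=50.6263, (K−S)⁺=28.5037, hold=28.1911 ⇒ V=28.5037 exercise | (k=6,j=2): S=61.3231, (K−S)⁺=17.8069, hold=17.4943 ⇒ V=17.8069 exercise | (k=6,j=3): S=74.2800, (K−S)⁺=4.8500, hold=5.8344 ⇒ V=5.8344 continue | (k=6,j=4): S=89.9746, (K−S)⁺=0.0000, hold=0.0000 ⇒ V=0.0000 continue | (k=6,j=5): S=108.9853, (K−S)⁺=0.0000, hold=0.0000 ⇒ V=0.0000 continue | (k=6,j=6): S=132.0128, (K−S)⁺=0.0000, hold=0.0000 ⇒ V=0.0000 continue  boundary S*=61.3231
step 5: (k=5,j=0): S=45.9994, (K−S)⁺=33.1306, hold=32.8180 ⇒ V=33.1306 exercise | (k=5,j=1): S=55.7186, (K−S)⁺=23.4114, hold=23.0988 ⇒ V=23.4114 exercise | (k=5,j=2): S=67.4913, (K−S)⁺=11.6387, hold=11.8131 ⇒ V=11.8131 continue | (k=5,j=3): S=81.7515, (K−S)⁺=0.0000, hold=2.9247 ⇒ V=2.9247 continue | (k=5,j=4): S=99.0248, (K−S)⁺=0.0000, hold=0.0000 ⇒ V=0.0000 continue | (k=5,j=5): S=119.9477, (K−S)⁺=0.0000, hold=0.0000 ⇒ V=0.0000 continue  boundary S*=55.7186
step 4: (k=4,j=0): S=50.6263, (K−S)⁺=28.5037, hold=28.1911 ⇒ V=28.5037 exercise | (k=4,j=1): S=61.3231, (K−S)⁺=17.8069, hold=17.5805 ⇒ V=17.8069 exercise | (k=4,j=2): S=74.2800, (K−S)⁺=4.8500, hold=7.3688 ⇒ V=7.3688 continue | (k=4,j=3): S=89.9746, (K−S)⁺=0.0000, hold=1.4661 ⇒ V=1.4661 continue | (k=4,j=4): S=108.9853, (K−S)⁺=0.0000, hold=0.0000 ⇒ V=0.0000 continue  boundary S*=61.3231
step 3: (k=3,j=0): S=55.7186, (K−S)⁺=23.4114, hold=23.0988 ⇒ V=23.4114 exercise | (k=3,j=1): S=67.4913, (K−S)⁺=11.6387, hold=12.5722 ⇒ V=12.5722 continue | (k=3,j=2): S=81.7515, (K−S)⁺=0.0000, hold=4.4193 ⇒ V=4.4193 continue | (k=3,j=3): S=99.0248, (K−S)⁺=0.0000, hold=0.7350 ⇒ V=0.7350 continue  boundary S*=55.7186
step 2: (k=2,j=0): S=61.3231, (K−S)⁺=17.8069, hold=17.9561 ⇒ V=17.9561 continue | (k=2,j=1): S=74.2800, (K−S)⁺=4.8500, hold=8.4888 ⇒ V=8.4888 continue | (k=2,j=2): S=89.9746, (K−S)⁺=0.0000, hold=2.5790 ⇒ V=2.5790 continue  boundary S*=-
step 1: (k=1,j=0): S=67.4913, (K−S)⁺=11.6387, hold=13.2012 ⇒ V=13.2012 continue | (k=1,j=1): S=81.7515, (K−S)⁺=0.0000, hold=5.5313 ⇒ V=5.5313 continue  boundary S*=-
step 0: (k=0,j=0): S=74.2800, (K−S)⁺=4.8500, hold=9.3543 ⇒ V=9.3543 continue  boundary S*=-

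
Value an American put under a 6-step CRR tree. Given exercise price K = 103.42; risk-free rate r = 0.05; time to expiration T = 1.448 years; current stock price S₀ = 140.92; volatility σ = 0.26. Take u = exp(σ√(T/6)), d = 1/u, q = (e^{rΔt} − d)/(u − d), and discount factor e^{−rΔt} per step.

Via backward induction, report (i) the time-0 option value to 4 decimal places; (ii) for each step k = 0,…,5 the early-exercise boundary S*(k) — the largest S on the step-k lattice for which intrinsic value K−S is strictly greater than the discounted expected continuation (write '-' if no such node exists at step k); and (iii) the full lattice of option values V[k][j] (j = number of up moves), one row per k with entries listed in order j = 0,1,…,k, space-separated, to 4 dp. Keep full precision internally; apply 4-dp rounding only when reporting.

params: Δt=0.24133 u=1.13624 d=0.88009 q=0.51551 e^(-rΔt)=0.98801
t_6 payoffs: 37.9343 18.8749 0.0000 0.0000 0.0000 0.0000 0.0000
t_5: node(5,0) S=74.4076 payoff=29.0124 vs cont=27.7719 → 29.0124 [stop]  node(5,1) S=96.0637 payoff=7.3563 vs cont=9.0351 → 9.0351 [wait]  node(5,2) S=124.0228 payoff=0.0000 vs cont=0.0000 → 0.0000 [wait]  node(5,3) S=160.1193 payoff=0.0000 vs cont=0.0000 → 0.0000 [wait]  node(5,4) S=206.7216 payoff=0.0000 vs cont=0.0000 → 0.0000 [wait]  node(5,5) S=266.8873 payoff=0.0000 vs cont=0.0000 → 0.0000 [wait]  ⇒ S*(5)=74.4076
t_4: node(4,0) S=84.5451 payoff=18.8749 vs cont=18.4895 → 18.8749 [stop]  node(4,1) S=109.1517 payoff=0.0000 vs cont=4.3250 → 4.3250 [wait]  node(4,2) S=140.9200 payoff=0.0000 vs cont=0.0000 → 0.0000 [wait]  node(4,3) S=181.9344 payoff=0.0000 vs cont=0.0000 → 0.0000 [wait]  node(4,4) S=234.8858 payoff=0.0000 vs cont=0.0000 → 0.0000 [wait]  ⇒ S*(4)=84.5451
t_3: node(3,0) S=96.0637 payoff=7.3563 vs cont=11.2379 → 11.2379 [wait]  node(3,1) S=124.0228 payoff=0.0000 vs cont=2.0703 → 2.0703 [wait]  node(3,2) S=160.1193 payoff=0.0000 vs cont=0.0000 → 0.0000 [wait]  node(3,3) S=206.7216 payoff=0.0000 vs cont=0.0000 → 0.0000 [wait]  ⇒ S*(3)=-
t_2: node(2,0) S=109.1517 payoff=0.0000 vs cont=6.4338 → 6.4338 [wait]  node(2,1) S=140.9200 payoff=0.0000 vs cont=0.9910 → 0.9910 [wait]  node(2,2) S=181.9344 payoff=0.0000 vs cont=0.0000 → 0.0000 [wait]  ⇒ S*(2)=-
t_1: node(1,0) S=124.0228 payoff=0.0000 vs cont=3.5845 → 3.5845 [wait]  node(1,1) S=160.1193 payoff=0.0000 vs cont=0.4744 → 0.4744 [wait]  ⇒ S*(1)=-
t_0: node(0,0) S=140.9200 payoff=0.0000 vs cont=1.9575 → 1.9575 [wait]  ⇒ S*(0)=-

price = 1.9575
boundary = - - - - 84.5451 74.4076
tree:
1.9575
3.5845 0.4744
6.4338 0.9910 0.0000
11.2379 2.0703 0.0000 0.0000
18.8749 4.3250 0.0000 0.0000 0.0000
29.0124 9.0351 0.0000 0.0000 0.0000 0.0000
37.9343 18.8749 0.0000 0.0000 0.0000 0.0000 0.0000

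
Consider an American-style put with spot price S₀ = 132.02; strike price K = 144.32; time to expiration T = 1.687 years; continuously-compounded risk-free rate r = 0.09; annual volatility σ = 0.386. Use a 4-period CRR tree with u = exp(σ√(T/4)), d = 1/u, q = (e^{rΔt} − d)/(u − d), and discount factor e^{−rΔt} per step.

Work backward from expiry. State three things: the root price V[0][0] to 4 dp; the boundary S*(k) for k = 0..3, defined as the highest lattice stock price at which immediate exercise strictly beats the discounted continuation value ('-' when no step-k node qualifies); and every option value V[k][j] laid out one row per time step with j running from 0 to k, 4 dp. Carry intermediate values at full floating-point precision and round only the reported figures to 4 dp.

params: Δt=0.42175 u=1.28490 d=0.77827 q=0.51402 e^(-rΔt)=0.96275
t_4 payoffs: 95.8839 64.3542 12.3000 0.0000 0.0000
t_3: node(3,0) S=62.2353 payoff=82.0847 vs cont=76.7094 → 82.0847 [stop]  node(3,1) S=102.7477 payoff=41.5723 vs cont=36.1970 → 41.5723 [stop]  node(3,2) S=169.6319 payoff=0.0000 vs cont=5.7549 → 5.7549 [wait]  node(3,3) S=280.0547 payoff=0.0000 vs cont=0.0000 → 0.0000 [wait]  ⇒ S*(3)=102.7477
t_2: node(2,0) S=79.9658 payoff=64.3542 vs cont=58.9788 → 64.3542 [stop]  node(2,1) S=132.0200 payoff=12.3000 vs cont=22.2988 → 22.2988 [wait]  node(2,2) S=217.9592 payoff=0.0000 vs cont=2.6926 → 2.6926 [wait]  ⇒ S*(2)=79.9658
t_1: node(1,0) S=102.7477 payoff=41.5723 vs cont=41.1451 → 41.5723 [stop]  node(1,1) S=169.6319 payoff=0.0000 vs cont=11.7657 → 11.7657 [wait]  ⇒ S*(1)=102.7477
t_0: node(0,0) S=132.0200 payoff=12.3000 vs cont=25.2734 → 25.2734 [wait]  ⇒ S*(0)=-

price = 25.2734
boundary = - 102.7477 79.9658 102.7477
tree:
25.2734
41.5723 11.7657
64.3542 22.2988 2.6926
82.0847 41.5723 5.7549 0.0000
95.8839 64.3542 12.3000 0.0000 0.0000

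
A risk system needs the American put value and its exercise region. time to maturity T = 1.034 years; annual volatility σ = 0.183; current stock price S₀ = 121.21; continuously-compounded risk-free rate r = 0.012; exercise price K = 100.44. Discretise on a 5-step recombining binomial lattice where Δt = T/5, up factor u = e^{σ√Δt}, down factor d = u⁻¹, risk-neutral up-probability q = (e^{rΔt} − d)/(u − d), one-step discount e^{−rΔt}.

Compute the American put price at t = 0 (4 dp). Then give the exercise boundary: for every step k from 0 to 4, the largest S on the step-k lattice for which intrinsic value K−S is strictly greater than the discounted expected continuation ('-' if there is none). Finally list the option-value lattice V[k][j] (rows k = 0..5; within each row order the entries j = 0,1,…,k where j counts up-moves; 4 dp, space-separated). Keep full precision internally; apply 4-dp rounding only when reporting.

params: Δt=0.20680 u=1.08678 d=0.92015 q=0.49412 e^(-rΔt)=0.99752
t_5 payoffs: 20.4880 6.0094 0.0000 0.0000 0.0000 0.0000
t_4: node(4,0) S=86.8902 payoff=13.5498 vs cont=13.3008 → 13.5498 [stop]  node(4,1) S=102.6254 payoff=0.0000 vs cont=3.0325 → 3.0325 [wait]  node(4,2) S=121.2100 payoff=0.0000 vs cont=0.0000 → 0.0000 [wait]  node(4,3) S=143.1602 payoff=0.0000 vs cont=0.0000 → 0.0000 [wait]  node(4,4) S=169.0853 payoff=0.0000 vs cont=0.0000 → 0.0000 [wait]  ⇒ S*(4)=86.8902
t_3: node(3,0) S=94.4306 payoff=6.0094 vs cont=8.3323 → 8.3323 [wait]  node(3,1) S=111.5313 payoff=0.0000 vs cont=1.5303 → 1.5303 [wait]  node(3,2) S=131.7287 payoff=0.0000 vs cont=0.0000 → 0.0000 [wait]  node(3,3) S=155.5837 payoff=0.0000 vs cont=0.0000 → 0.0000 [wait]  ⇒ S*(3)=-
t_2: node(2,0) S=102.6254 payoff=0.0000 vs cont=4.9590 → 4.9590 [wait]  node(2,1) S=121.2100 payoff=0.0000 vs cont=0.7722 → 0.7722 [wait]  node(2,2) S=143.1602 payoff=0.0000 vs cont=0.0000 → 0.0000 [wait]  ⇒ S*(2)=-
t_1: node(1,0) S=111.5313 payoff=0.0000 vs cont=2.8831 → 2.8831 [wait]  node(1,1) S=131.7287 payoff=0.0000 vs cont=0.3897 → 0.3897 [wait]  ⇒ S*(1)=-
t_0: node(0,0) S=121.2100 payoff=0.0000 vs cont=1.6469 → 1.6469 [wait]  ⇒ S*(0)=-

price = 1.6469
boundary = - - - - 86.8902
tree:
1.6469
2.8831 0.3897
4.9590 0.7722 0.0000
8.3323 1.5303 0.0000 0.0000
13.5498 3.0325 0.0000 0.0000 0.0000
20.4880 6.0094 0.0000 0.0000 0.0000 0.0000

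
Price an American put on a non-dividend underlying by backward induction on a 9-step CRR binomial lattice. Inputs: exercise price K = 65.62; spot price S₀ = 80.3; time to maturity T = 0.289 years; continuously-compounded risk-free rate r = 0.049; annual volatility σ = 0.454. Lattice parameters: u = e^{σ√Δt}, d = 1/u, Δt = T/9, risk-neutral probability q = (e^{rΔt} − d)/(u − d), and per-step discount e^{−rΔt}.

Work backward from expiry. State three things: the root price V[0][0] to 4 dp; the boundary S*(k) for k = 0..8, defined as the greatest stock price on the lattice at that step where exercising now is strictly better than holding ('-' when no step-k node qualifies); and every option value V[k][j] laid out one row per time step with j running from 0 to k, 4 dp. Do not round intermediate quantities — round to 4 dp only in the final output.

price = 1.8953
boundary = - - - - - - 49.2860 53.4633 57.9946
tree:
1.8953
2.9078 0.8449
4.3664 1.3950 0.2735
6.3929 2.2657 0.4908 0.0476
9.0822 3.6070 0.8732 0.0934 0.0000
12.4454 5.6016 1.5371 0.1831 0.0000 0.0000
16.3340 8.4275 2.6706 0.3592 0.0000 0.0000 0.0000
20.1849 12.1567 4.5629 0.7045 0.0000 0.0000 0.0000 0.0000
23.7349 16.3340 7.6254 1.3817 0.0000 0.0000 0.0000 0.0000 0.0000
27.0075 20.1849 12.1567 2.7100 0.0000 0.0000 0.0000 0.0000 0.0000 0.0000

Δt=0.03211  u=1.08476  d=0.92187  q=0.48934  discount=0.99843
step 9 (expiry): payoffs max(K−S,0) = 27.0075 20.1849 12.1567 2.7100 0.0000 0.0000 0.0000 0.0000 0.0000 0.0000
step 8: (k=8,j=0): S=41.8851, (K−S)⁺=23.7349, hold=23.6317 ⇒ V=23.7349 exercise | (k=8,j=1): S=49.2860, (K−S)⁺=16.3340, hold=16.2308 ⇒ V=16.3340 exercise | (k=8,j=2): S=57.9946, (K−S)⁺=7.6254, hold=7.5222 ⇒ V=7.6254 exercise | (k=8,j=3): S=68.2420, (K−S)⁺=0.0000, hold=1.3817 ⇒ V=1.3817 continue | (k=8,j=4): S=80.3000, (K−S)⁺=0.0000, hold=0.0000 ⇒ V=0.0000 continue | (k=8,j=5): S=94.4886, (K−S)⁺=0.0000, hold=0.0000 ⇒ V=0.0000 continue | (k=8,j=6): S=111.1843, (K−S)⁺=0.0000, hold=0.0000 ⇒ V=0.0000 continue | (k=8,j=7): S=130.8300, (K−S)⁺=0.0000, hold=0.0000 ⇒ V=0.0000 continue | (k=8,j=8): S=153.9470, (K−S)⁺=0.0000, hold=0.0000 ⇒ V=0.0000 continue  boundary S*=57.9946
step 7: (k=7,j=0): S=45.4351, (K−S)⁺=20.1849, hold=20.0817 ⇒ V=20.1849 exercise | (k=7,j=1): S=53.4633, (K−S)⁺=12.1567, hold=12.0535 ⇒ V=12.1567 exercise | (k=7,j=2): S=62.9100, (K−S)⁺=2.7100, hold=4.5629 ⇒ V=4.5629 continue | (k=7,j=3): S=74.0259, (K−S)⁺=0.0000, hold=0.7045 ⇒ V=0.7045 continue | (k=7,j=4): S=87.1059, (K−S)⁺=0.0000, hold=0.0000 ⇒ V=0.0000 continue | (k=7,j=5): S=102.4971, (K−S)⁺=0.0000, hold=0.0000 ⇒ V=0.0000 continue | (k=7,j=6): S=120.6078, (K−S)⁺=0.0000, hold=0.0000 ⇒ V=0.0000 continue | (k=7,j=7): S=141.9186, (K−S)⁺=0.0000, hold=0.0000 ⇒ V=0.0000 continue  boundary S*=53.4633
step 6: (k=6,j=0): S=49.2860, (K−S)⁺=16.3340, hold=16.2308 ⇒ V=16.3340 exercise | (k=6,j=1): S=57.9946, (K−S)⁺=7.6254, hold=8.4275 ⇒ V=8.4275 continue | (k=6,j=2): S=68.2420, (K−S)⁺=0.0000, hold=2.6706 ⇒ V=2.6706 continue | (k=6,j=3): S=80.3000, (K−S)⁺=0.0000, hold=0.3592 ⇒ V=0.3592 continue | (k=6,j=4): S=94.4886, (K−S)⁺=0.0000, hold=0.0000 ⇒ V=0.0000 continue | (k=6,j=5): S=111.1843, (K−S)⁺=0.0000, hold=0.0000 ⇒ V=0.0000 continue | (k=6,j=6): S=130.8300, (K−S)⁺=0.0000, hold=0.0000 ⇒ V=0.0000 continue  boundary S*=49.2860
step 5: (k=5,j=0): S=53.4633, (K−S)⁺=12.1567, hold=12.4454 ⇒ V=12.4454 continue | (k=5,j=1): S=62.9100, (K−S)⁺=2.7100, hold=5.6016 ⇒ V=5.6016 continue | (k=5,j=2): S=74.0259, (K−S)⁺=0.0000, hold=1.5371 ⇒ V=1.5371 continue | (k=5,j=3): S=87.1059, (K−S)⁺=0.0000, hold=0.1831 ⇒ V=0.1831 continue | (k=5,j=4): S=102.4971, (K−S)⁺=0.0000, hold=0.0000 ⇒ V=0.0000 continue | (k=5,j=5): S=120.6078, (K−S)⁺=0.0000, hold=0.0000 ⇒ V=0.0000 continue  boundary S*=-
step 4: (k=4,j=0): S=57.9946, (K−S)⁺=7.6254, hold=9.0822 ⇒ V=9.0822 continue | (k=4,j=1): S=68.2420, (K−S)⁺=0.0000, hold=3.6070 ⇒ V=3.6070 continue | (k=4,j=2): S=80.3000, (K−S)⁺=0.0000, hold=0.8732 ⇒ V=0.8732 continue | (k=4,j=3): S=94.4886, (K−S)⁺=0.0000, hold=0.0934 ⇒ V=0.0934 continue | (k=4,j=4): S=111.1843, (K−S)⁺=0.0000, hold=0.0000 ⇒ V=0.0000 continue  boundary S*=-
step 3: (k=3,j=0): S=62.9100, (K−S)⁺=2.7100, hold=6.3929 ⇒ V=6.3929 continue | (k=3,j=1): S=74.0259, (K−S)⁺=0.0000, hold=2.2657 ⇒ V=2.2657 continue | (k=3,j=2): S=87.1059, (K−S)⁺=0.0000, hold=0.4908 ⇒ V=0.4908 continue | (k=3,j=3): S=102.4971, (K−S)⁺=0.0000, hold=0.0476 ⇒ V=0.0476 continue  boundary S*=-
step 2: (k=2,j=0): S=68.2420, (K−S)⁺=0.0000, hold=4.3664 ⇒ V=4.3664 continue | (k=2,j=1): S=80.3000, (K−S)⁺=0.0000, hold=1.3950 ⇒ V=1.3950 continue | (k=2,j=2): S=94.4886, (K−S)⁺=0.0000, hold=0.2735 ⇒ V=0.2735 continue  boundary S*=-
step 1: (k=1,j=0): S=74.0259, (K−S)⁺=0.0000, hold=2.9078 ⇒ V=2.9078 continue | (k=1,j=1): S=87.1059, (K−S)⁺=0.0000, hold=0.8449 ⇒ V=0.8449 continue  boundary S*=-
step 0: (k=0,j=0): S=80.3000, (K−S)⁺=0.0000, hold=1.8953 ⇒ V=1.8953 continue  boundary S*=-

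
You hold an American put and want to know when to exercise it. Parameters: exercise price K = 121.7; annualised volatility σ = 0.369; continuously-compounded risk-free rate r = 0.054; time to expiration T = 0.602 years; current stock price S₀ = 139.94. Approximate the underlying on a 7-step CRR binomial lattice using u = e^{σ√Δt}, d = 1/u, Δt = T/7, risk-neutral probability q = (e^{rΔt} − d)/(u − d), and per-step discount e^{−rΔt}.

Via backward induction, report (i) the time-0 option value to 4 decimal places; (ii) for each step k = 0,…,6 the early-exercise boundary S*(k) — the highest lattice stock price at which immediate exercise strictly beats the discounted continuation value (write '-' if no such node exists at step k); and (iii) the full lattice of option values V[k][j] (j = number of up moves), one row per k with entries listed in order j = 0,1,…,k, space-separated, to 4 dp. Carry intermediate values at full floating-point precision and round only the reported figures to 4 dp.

Δt=0.08600, u=1.11428, d=0.89744, q=0.49444, disc=e^(-rΔt)=0.99537
k=7 terminal: V=max(K-S,0) → 56.0899 40.2366 20.5527 0.0000 0.0000 0.0000 0.0000 0.0000
k=6: j=0 S=73.1083 intr=48.5917 cont=48.0279 V=48.5917[EX]; j=1 S=90.7733 intr=30.9267 cont=30.3628 V=30.9267[EX]; j=2 S=112.7068 intr=8.9932 cont=10.3425 V=10.3425[hold]; j=3 S=139.9400 intr=0.0000 cont=0.0000 V=0.0000[hold]; j=4 S=173.7535 intr=0.0000 cont=0.0000 V=0.0000[hold]; j=5 S=215.7374 intr=0.0000 cont=0.0000 V=0.0000[hold]; j=6 S=267.8658 intr=0.0000 cont=0.0000 V=0.0000[hold]  S*(6)=90.7733
k=5: j=0 S=81.4634 intr=40.2366 cont=39.6728 V=40.2366[EX]; j=1 S=101.1473 intr=20.5527 cont=20.6529 V=20.6529[hold]; j=2 S=125.5874 intr=0.0000 cont=5.2045 V=5.2045[hold]; j=3 S=155.9329 intr=0.0000 cont=0.0000 V=0.0000[hold]; j=4 S=193.6108 intr=0.0000 cont=0.0000 V=0.0000[hold]; j=5 S=240.3927 intr=0.0000 cont=0.0000 V=0.0000[hold]  S*(5)=81.4634
k=4: j=0 S=90.7733 intr=30.9267 cont=30.4121 V=30.9267[EX]; j=1 S=112.7068 intr=8.9932 cont=12.9543 V=12.9543[hold]; j=2 S=139.9400 intr=0.0000 cont=2.6190 V=2.6190[hold]; j=3 S=173.7535 intr=0.0000 cont=0.0000 V=0.0000[hold]; j=4 S=215.7374 intr=0.0000 cont=0.0000 V=0.0000[hold]  S*(4)=90.7733
k=3: j=0 S=101.1473 intr=20.5527 cont=21.9383 V=21.9383[hold]; j=1 S=125.5874 intr=0.0000 cont=7.8078 V=7.8078[hold]; j=2 S=155.9329 intr=0.0000 cont=1.3179 V=1.3179[hold]; j=3 S=193.6108 intr=0.0000 cont=0.0000 V=0.0000[hold]  S*(3)=-
k=2: j=0 S=112.7068 intr=8.9932 cont=14.8824 V=14.8824[hold]; j=1 S=139.9400 intr=0.0000 cont=4.5777 V=4.5777[hold]; j=2 S=173.7535 intr=0.0000 cont=0.6632 V=0.6632[hold]  S*(2)=-
k=1: j=0 S=125.5874 intr=0.0000 cont=9.7420 V=9.7420[hold]; j=1 S=155.9329 intr=0.0000 cont=2.6300 V=2.6300[hold]  S*(1)=-
k=0: j=0 S=139.9400 intr=0.0000 cont=6.1967 V=6.1967[hold]  S*(0)=-

price = 6.1967
boundary = - - - - 90.7733 81.4634 90.7733
tree:
6.1967
9.7420 2.6300
14.8824 4.5777 0.6632
21.9383 7.8078 1.3179 0.0000
30.9267 12.9543 2.6190 0.0000 0.0000
40.2366 20.6529 5.2045 0.0000 0.0000 0.0000
48.5917 30.9267 10.3425 0.0000 0.0000 0.0000 0.0000
56.0899 40.2366 20.5527 0.0000 0.0000 0.0000 0.0000 0.0000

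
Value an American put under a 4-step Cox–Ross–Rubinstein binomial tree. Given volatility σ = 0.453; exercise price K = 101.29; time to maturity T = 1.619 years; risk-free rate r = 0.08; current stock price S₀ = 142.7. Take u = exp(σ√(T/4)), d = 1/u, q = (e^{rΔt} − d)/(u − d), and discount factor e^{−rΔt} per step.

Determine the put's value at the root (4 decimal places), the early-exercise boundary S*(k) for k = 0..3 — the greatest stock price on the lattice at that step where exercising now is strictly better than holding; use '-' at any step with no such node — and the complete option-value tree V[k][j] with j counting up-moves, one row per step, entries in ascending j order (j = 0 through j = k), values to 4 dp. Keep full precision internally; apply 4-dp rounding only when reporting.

price = 8.7996
boundary = - - - 60.1084
tree:
8.7996
15.1761 2.6195
25.4830 5.2513 0.0000
41.1816 10.5273 0.0000 0.0000
56.2320 21.1041 0.0000 0.0000 0.0000

Δt=0.40475, u=1.33402, d=0.74961, q=0.48476, disc=e^(-rΔt)=0.96814
k=4 terminal: V=max(K-S,0) → 56.2320 21.1041 0.0000 0.0000 0.0000
k=3: j=0 S=60.1084 intr=41.1816 cont=37.9544 V=41.1816[EX]; j=1 S=106.9697 intr=0.0000 cont=10.5273 V=10.5273[hold]; j=2 S=190.3649 intr=0.0000 cont=0.0000 V=0.0000[hold]; j=3 S=338.7762 intr=0.0000 cont=0.0000 V=0.0000[hold]  S*(3)=60.1084
k=2: j=0 S=80.1859 intr=21.1041 cont=25.4830 V=25.4830[hold]; j=1 S=142.7000 intr=0.0000 cont=5.2513 V=5.2513[hold]; j=2 S=253.9510 intr=0.0000 cont=0.0000 V=0.0000[hold]  S*(2)=-
k=1: j=0 S=106.9697 intr=0.0000 cont=15.1761 V=15.1761[hold]; j=1 S=190.3649 intr=0.0000 cont=2.6195 V=2.6195[hold]  S*(1)=-
k=0: j=0 S=142.7000 intr=0.0000 cont=8.7996 V=8.7996[hold]  S*(0)=-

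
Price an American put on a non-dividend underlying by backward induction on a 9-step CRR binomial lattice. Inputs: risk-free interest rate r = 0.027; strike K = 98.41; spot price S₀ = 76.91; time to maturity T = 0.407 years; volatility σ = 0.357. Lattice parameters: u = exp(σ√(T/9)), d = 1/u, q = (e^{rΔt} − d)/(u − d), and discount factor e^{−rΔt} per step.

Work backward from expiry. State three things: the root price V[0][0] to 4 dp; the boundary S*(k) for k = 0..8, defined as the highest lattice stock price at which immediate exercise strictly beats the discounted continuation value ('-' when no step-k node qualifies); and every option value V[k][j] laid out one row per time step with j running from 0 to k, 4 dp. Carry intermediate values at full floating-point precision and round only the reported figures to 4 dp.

price = 22.3068
boundary = - - 66.0756 71.2873 66.0756 71.2873 76.9100 82.9762 89.5209
tree:
22.3068
27.2281 17.2212
32.3344 21.9616 12.3119
37.1650 27.1227 16.6247 7.8371
41.6425 32.3344 21.6613 11.4044 4.1299
45.7926 37.1650 27.1227 16.0099 6.6215 1.5373
49.6394 41.6425 32.3344 21.5000 10.3144 2.7800 0.2430
53.2049 45.7926 37.1650 27.1227 15.4338 4.9919 0.4761 0.0000
56.5097 49.6394 41.6425 32.3344 21.5000 8.8891 0.9330 0.0000 0.0000
59.5729 53.2049 45.7926 37.1650 27.1227 15.4338 1.8283 0.0000 0.0000 0.0000

Δt=0.04522, u=1.07887, d=0.92689, q=0.48907, disc=e^(-rΔt)=0.99878
k=9 terminal: V=max(K-S,0) → 59.5729 53.2049 45.7926 37.1650 27.1227 15.4338 1.8283 0.0000 0.0000 0.0000
k=8: j=0 S=41.9003 intr=56.5097 cont=56.3896 V=56.5097[EX]; j=1 S=48.7706 intr=49.6394 cont=49.5193 V=49.6394[EX]; j=2 S=56.7675 intr=41.6425 cont=41.5224 V=41.6425[EX]; j=3 S=66.0756 intr=32.3344 cont=32.2143 V=32.3344[EX]; j=4 S=76.9100 intr=21.5000 cont=21.3799 V=21.5000[EX]; j=5 S=89.5209 intr=8.8891 cont=8.7691 V=8.8891[EX]; j=6 S=104.1995 intr=0.0000 cont=0.9330 V=0.9330[hold]; j=7 S=121.2850 intr=0.0000 cont=0.0000 V=0.0000[hold]; j=8 S=141.1720 intr=0.0000 cont=0.0000 V=0.0000[hold]  S*(8)=89.5209
k=7: j=0 S=45.2051 intr=53.2049 cont=53.0848 V=53.2049[EX]; j=1 S=52.6174 intr=45.7926 cont=45.6725 V=45.7926[EX]; j=2 S=61.2450 intr=37.1650 cont=37.0449 V=37.1650[EX]; j=3 S=71.2873 intr=27.1227 cont=27.0026 V=27.1227[EX]; j=4 S=82.9762 intr=15.4338 cont=15.3137 V=15.4338[EX]; j=5 S=96.5817 intr=1.8283 cont=4.9919 V=4.9919[hold]; j=6 S=112.4181 intr=0.0000 cont=0.4761 V=0.4761[hold]; j=7 S=130.8513 intr=0.0000 cont=0.0000 V=0.0000[hold]  S*(7)=82.9762
k=6: j=0 S=48.7706 intr=49.6394 cont=49.5193 V=49.6394[EX]; j=1 S=56.7675 intr=41.6425 cont=41.5224 V=41.6425[EX]; j=2 S=66.0756 intr=32.3344 cont=32.2143 V=32.3344[EX]; j=3 S=76.9100 intr=21.5000 cont=21.3799 V=21.5000[EX]; j=4 S=89.5209 intr=8.8891 cont=10.3144 V=10.3144[hold]; j=5 S=104.1995 intr=0.0000 cont=2.7800 V=2.7800[hold]; j=6 S=121.2850 intr=0.0000 cont=0.2430 V=0.2430[hold]  S*(6)=76.9100
k=5: j=0 S=52.6174 intr=45.7926 cont=45.6725 V=45.7926[EX]; j=1 S=61.2450 intr=37.1650 cont=37.0449 V=37.1650[EX]; j=2 S=71.2873 intr=27.1227 cont=27.0026 V=27.1227[EX]; j=3 S=82.9762 intr=15.4338 cont=16.0099 V=16.0099[hold]; j=4 S=96.5817 intr=1.8283 cont=6.6215 V=6.6215[hold]; j=5 S=112.4181 intr=0.0000 cont=1.5373 V=1.5373[hold]  S*(5)=71.2873
k=4: j=0 S=56.7675 intr=41.6425 cont=41.5224 V=41.6425[EX]; j=1 S=66.0756 intr=32.3344 cont=32.2143 V=32.3344[EX]; j=2 S=76.9100 intr=21.5000 cont=21.6613 V=21.6613[hold]; j=3 S=89.5209 intr=8.8891 cont=11.4044 V=11.4044[hold]; j=4 S=104.1995 intr=0.0000 cont=4.1299 V=4.1299[hold]  S*(4)=66.0756
k=3: j=0 S=61.2450 intr=37.1650 cont=37.0449 V=37.1650[EX]; j=1 S=71.2873 intr=27.1227 cont=27.0814 V=27.1227[EX]; j=2 S=82.9762 intr=15.4338 cont=16.6247 V=16.6247[hold]; j=3 S=96.5817 intr=1.8283 cont=7.8371 V=7.8371[hold]  S*(3)=71.2873
k=2: j=0 S=66.0756 intr=32.3344 cont=32.2143 V=32.3344[EX]; j=1 S=76.9100 intr=21.5000 cont=21.9616 V=21.9616[hold]; j=2 S=89.5209 intr=8.8891 cont=12.3119 V=12.3119[hold]  S*(2)=66.0756
k=1: j=0 S=71.2873 intr=27.1227 cont=27.2281 V=27.2281[hold]; j=1 S=82.9762 intr=15.4338 cont=17.2212 V=17.2212[hold]  S*(1)=-
k=0: j=0 S=76.9100 intr=21.5000 cont=22.3068 V=22.3068[hold]  S*(0)=-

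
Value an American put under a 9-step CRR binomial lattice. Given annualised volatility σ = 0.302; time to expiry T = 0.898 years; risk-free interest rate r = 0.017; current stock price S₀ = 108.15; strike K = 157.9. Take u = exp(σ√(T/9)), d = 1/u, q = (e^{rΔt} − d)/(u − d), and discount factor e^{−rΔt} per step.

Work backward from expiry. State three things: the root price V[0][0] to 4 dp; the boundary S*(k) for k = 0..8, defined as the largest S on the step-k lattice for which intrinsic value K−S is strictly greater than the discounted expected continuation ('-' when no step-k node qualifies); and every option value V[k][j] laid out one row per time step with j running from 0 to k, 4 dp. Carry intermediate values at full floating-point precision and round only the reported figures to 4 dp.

price = 50.3738
boundary = - 98.3099 89.3651 98.3099 108.1500 98.3099 108.1500 118.9750 130.8836
tree:
50.3738
59.5901 40.7658
68.5349 50.0061 31.0988
76.6659 59.5901 40.0064 21.7511
84.0570 68.5349 49.7500 29.8024 13.2798
90.7757 76.6659 59.5901 39.3336 19.7882 6.4167
96.8831 84.0570 68.5349 49.7500 28.4129 10.7013 1.8905
102.4347 90.7757 76.6659 59.5901 38.9250 17.3525 3.6776 0.0000
107.4813 96.8831 84.0570 68.5349 49.7500 27.0164 7.1538 0.0000 0.0000
112.0687 102.4347 90.7757 76.6659 59.5901 38.9250 13.9159 0.0000 0.0000 0.0000

Δt=0.09978, u=1.10009, d=0.90901, q=0.48505, disc=e^(-rΔt)=0.99831
k=9 terminal: V=max(K-S,0) → 112.0687 102.4347 90.7757 76.6659 59.5901 38.9250 13.9159 0.0000 0.0000 0.0000
k=8: j=0 S=50.4187 intr=107.4813 cont=107.2137 V=107.4813[EX]; j=1 S=61.0169 intr=96.8831 cont=96.6155 V=96.8831[EX]; j=2 S=73.8430 intr=84.0570 cont=83.7894 V=84.0570[EX]; j=3 S=89.3651 intr=68.5349 cont=68.2673 V=68.5349[EX]; j=4 S=108.1500 intr=49.7500 cont=49.4824 V=49.7500[EX]; j=5 S=130.8836 intr=27.0164 cont=26.7488 V=27.0164[EX]; j=6 S=158.3959 intr=0.0000 cont=7.1538 V=7.1538[hold]; j=7 S=191.6914 intr=0.0000 cont=0.0000 V=0.0000[hold]; j=8 S=231.9858 intr=0.0000 cont=0.0000 V=0.0000[hold]  S*(8)=130.8836
k=7: j=0 S=55.4653 intr=102.4347 cont=102.1671 V=102.4347[EX]; j=1 S=67.1243 intr=90.7757 cont=90.5081 V=90.7757[EX]; j=2 S=81.2341 intr=76.6659 cont=76.3983 V=76.6659[EX]; j=3 S=98.3099 intr=59.5901 cont=59.3225 V=59.5901[EX]; j=4 S=118.9750 intr=38.9250 cont=38.6573 V=38.9250[EX]; j=5 S=143.9841 intr=13.9159 cont=17.3525 V=17.3525[hold]; j=6 S=174.2502 intr=0.0000 cont=3.6776 V=3.6776[hold]; j=7 S=210.8784 intr=0.0000 cont=0.0000 V=0.0000[hold]  S*(7)=118.9750
k=6: j=0 S=61.0169 intr=96.8831 cont=96.6155 V=96.8831[EX]; j=1 S=73.8430 intr=84.0570 cont=83.7894 V=84.0570[EX]; j=2 S=89.3651 intr=68.5349 cont=68.2673 V=68.5349[EX]; j=3 S=108.1500 intr=49.7500 cont=49.4824 V=49.7500[EX]; j=4 S=130.8836 intr=27.0164 cont=28.4129 V=28.4129[hold]; j=5 S=158.3959 intr=0.0000 cont=10.7013 V=10.7013[hold]; j=6 S=191.6914 intr=0.0000 cont=1.8905 V=1.8905[hold]  S*(6)=108.1500
k=5: j=0 S=67.1243 intr=90.7757 cont=90.5081 V=90.7757[EX]; j=1 S=81.2341 intr=76.6659 cont=76.3983 V=76.6659[EX]; j=2 S=98.3099 intr=59.5901 cont=59.3225 V=59.5901[EX]; j=3 S=118.9750 intr=38.9250 cont=39.3336 V=39.3336[hold]; j=4 S=143.9841 intr=13.9159 cont=19.7882 V=19.7882[hold]; j=5 S=174.2502 intr=0.0000 cont=6.4167 V=6.4167[hold]  S*(5)=98.3099
k=4: j=0 S=73.8430 intr=84.0570 cont=83.7894 V=84.0570[EX]; j=1 S=89.3651 intr=68.5349 cont=68.2673 V=68.5349[EX]; j=2 S=108.1500 intr=49.7500 cont=49.6803 V=49.7500[EX]; j=3 S=130.8836 intr=27.0164 cont=29.8024 V=29.8024[hold]; j=4 S=158.3959 intr=0.0000 cont=13.2798 V=13.2798[hold]  S*(4)=108.1500
k=3: j=0 S=81.2341 intr=76.6659 cont=76.3983 V=76.6659[EX]; j=1 S=98.3099 intr=59.5901 cont=59.3225 V=59.5901[EX]; j=2 S=118.9750 intr=38.9250 cont=40.0064 V=40.0064[hold]; j=3 S=143.9841 intr=13.9159 cont=21.7511 V=21.7511[hold]  S*(3)=98.3099
k=2: j=0 S=89.3651 intr=68.5349 cont=68.2673 V=68.5349[EX]; j=1 S=108.1500 intr=49.7500 cont=50.0061 V=50.0061[hold]; j=2 S=130.8836 intr=27.0164 cont=31.0988 V=31.0988[hold]  S*(2)=89.3651
k=1: j=0 S=98.3099 intr=59.5901 cont=59.4465 V=59.5901[EX]; j=1 S=118.9750 intr=38.9250 cont=40.7658 V=40.7658[hold]  S*(1)=98.3099
k=0: j=0 S=108.1500 intr=49.7500 cont=50.3738 V=50.3738[hold]  S*(0)=-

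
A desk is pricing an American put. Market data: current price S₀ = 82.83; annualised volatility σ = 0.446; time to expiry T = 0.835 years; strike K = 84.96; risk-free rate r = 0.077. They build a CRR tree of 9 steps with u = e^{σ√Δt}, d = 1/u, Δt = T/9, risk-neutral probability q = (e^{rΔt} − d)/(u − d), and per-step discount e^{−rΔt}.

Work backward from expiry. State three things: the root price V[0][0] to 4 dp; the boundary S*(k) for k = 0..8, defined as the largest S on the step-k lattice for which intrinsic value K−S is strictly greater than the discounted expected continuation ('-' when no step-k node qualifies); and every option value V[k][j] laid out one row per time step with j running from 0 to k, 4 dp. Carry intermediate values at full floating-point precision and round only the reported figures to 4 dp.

Δt=0.09278  u=1.14551  d=0.87297  q=0.49240  discount=0.99288
step 9 (expiry): payoffs max(K−S,0) = 60.5706 52.9565 42.9652 29.8549 12.6515 0.0000 0.0000 0.0000 0.0000 0.0000
step 8: (k=8,j=0): S=27.9383, (K−S)⁺=57.0217, hold=56.4170 ⇒ V=57.0217 exercise | (k=8,j=1): S=36.6603, (K−S)⁺=48.2997, hold=47.6949 ⇒ V=48.2997 exercise | (k=8,j=2): S=48.1054, (K−S)⁺=36.8546, hold=36.2498 ⇒ V=36.8546 exercise | (k=8,j=3): S=63.1234, (K−S)⁺=21.8366, hold=21.2318 ⇒ V=21.8366 exercise | (k=8,j=4): S=82.8300, (K−S)⁺=2.1300, hold=6.3762 ⇒ V=6.3762 continue | (k=8,j=5): S=108.6888, (K−S)⁺=0.0000, hold=0.0000 ⇒ V=0.0000 continue | (k=8,j=6): S=142.6204, (K−S)⁺=0.0000, hold=0.0000 ⇒ V=0.0000 continue | (k=8,j=7): S=187.1453, (K−S)⁺=0.0000, hold=0.0000 ⇒ V=0.0000 continue | (k=8,j=8): S=245.5703, (K−S)⁺=0.0000, hold=0.0000 ⇒ V=0.0000 continue  boundary S*=63.1234
step 7: (k=7,j=0): S=32.0035, (K−S)⁺=52.9565, hold=52.3517 ⇒ V=52.9565 exercise | (k=7,j=1): S=41.9948, (K−S)⁺=42.9652, hold=42.3605 ⇒ V=42.9652 exercise | (k=7,j=2): S=55.1051, (K−S)⁺=29.8549, hold=29.2501 ⇒ V=29.8549 exercise | (k=7,j=3): S=72.3085, (K−S)⁺=12.6515, hold=14.1227 ⇒ V=14.1227 continue | (k=7,j=4): S=94.8825, (K−S)⁺=0.0000, hold=3.2136 ⇒ V=3.2136 continue | (k=7,j=5): S=124.5040, (K−S)⁺=0.0000, hold=0.0000 ⇒ V=0.0000 continue | (k=7,j=6): S=163.3730, (K−S)⁺=0.0000, hold=0.0000 ⇒ V=0.0000 continue | (k=7,j=7): S=214.3766, (K−S)⁺=0.0000, hold=0.0000 ⇒ V=0.0000 continue  boundary S*=55.1051
step 6: (k=6,j=0): S=36.6603, (K−S)⁺=48.2997, hold=47.6949 ⇒ V=48.2997 exercise | (k=6,j=1): S=48.1054, (K−S)⁺=36.8546, hold=36.2498 ⇒ V=36.8546 exercise | (k=6,j=2): S=63.1234, (K−S)⁺=21.8366, hold=21.9510 ⇒ V=21.9510 continue | (k=6,j=3): S=82.8300, (K−S)⁺=2.1300, hold=8.6888 ⇒ V=8.6888 continue | (k=6,j=4): S=108.6888, (K−S)⁺=0.0000, hold=1.6196 ⇒ V=1.6196 continue | (k=6,j=5): S=142.6204, (K−S)⁺=0.0000, hold=0.0000 ⇒ V=0.0000 continue | (k=6,j=6): S=187.1453, (K−S)⁺=0.0000, hold=0.0000 ⇒ V=0.0000 continue  boundary S*=48.1054
step 5: (k=5,j=0): S=41.9948, (K−S)⁺=42.9652, hold=42.3605 ⇒ V=42.9652 exercise | (k=5,j=1): S=55.1051, (K−S)⁺=29.8549, hold=29.3060 ⇒ V=29.8549 exercise | (k=5,j=2): S=72.3085, (K−S)⁺=12.6515, hold=15.3110 ⇒ V=15.3110 continue | (k=5,j=3): S=94.8825, (K−S)⁺=0.0000, hold=5.1709 ⇒ V=5.1709 continue | (k=5,j=4): S=124.5040, (K−S)⁺=0.0000, hold=0.8163 ⇒ V=0.8163 continue | (k=5,j=5): S=163.3730, (K−S)⁺=0.0000, hold=0.0000 ⇒ V=0.0000 continue  boundary S*=55.1051
step 4: (k=4,j=0): S=48.1054, (K−S)⁺=36.8546, hold=36.2498 ⇒ V=36.8546 exercise | (k=4,j=1): S=63.1234, (K−S)⁺=21.8366, hold=22.5320 ⇒ V=22.5320 continue | (k=4,j=2): S=82.8300, (K−S)⁺=2.1300, hold=10.2446 ⇒ V=10.2446 continue | (k=4,j=3): S=108.6888, (K−S)⁺=0.0000, hold=3.0051 ⇒ V=3.0051 continue | (k=4,j=4): S=142.6204, (K−S)⁺=0.0000, hold=0.4114 ⇒ V=0.4114 continue  boundary S*=48.1054
step 3: (k=3,j=0): S=55.1051, (K−S)⁺=29.8549, hold=29.5901 ⇒ V=29.8549 exercise | (k=3,j=1): S=72.3085, (K−S)⁺=12.6515, hold=16.3644 ⇒ V=16.3644 continue | (k=3,j=2): S=94.8825, (K−S)⁺=0.0000, hold=6.6324 ⇒ V=6.6324 continue | (k=3,j=3): S=124.5040, (K−S)⁺=0.0000, hold=1.7157 ⇒ V=1.7157 continue  boundary S*=55.1051
step 2: (k=2,j=0): S=63.1234, (K−S)⁺=21.8366, hold=23.0470 ⇒ V=23.0470 continue | (k=2,j=1): S=82.8300, (K−S)⁺=2.1300, hold=11.4900 ⇒ V=11.4900 continue | (k=2,j=2): S=108.6888, (K−S)⁺=0.0000, hold=4.1814 ⇒ V=4.1814 continue  boundary S*=-
step 1: (k=1,j=0): S=72.3085, (K−S)⁺=12.6515, hold=17.2328 ⇒ V=17.2328 continue | (k=1,j=1): S=94.8825, (K−S)⁺=0.0000, hold=7.8351 ⇒ V=7.8351 continue  boundary S*=-
step 0: (k=0,j=0): S=82.8300, (K−S)⁺=2.1300, hold=12.5157 ⇒ V=12.5157 continue  boundary S*=-

price = 12.5157
boundary = - - - 55.1051 48.1054 55.1051 48.1054 55.1051 63.1234
tree:
12.5157
17.2328 7.8351
23.0470 11.4900 4.1814
29.8549 16.3644 6.6324 1.7157
36.8546 22.5320 10.2446 3.0051 0.4114
42.9652 29.8549 15.3110 5.1709 0.8163 0.0000
48.2997 36.8546 21.9510 8.6888 1.6196 0.0000 0.0000
52.9565 42.9652 29.8549 14.1227 3.2136 0.0000 0.0000 0.0000
57.0217 48.2997 36.8546 21.8366 6.3762 0.0000 0.0000 0.0000 0.0000
60.5706 52.9565 42.9652 29.8549 12.6515 0.0000 0.0000 0.0000 0.0000 0.0000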